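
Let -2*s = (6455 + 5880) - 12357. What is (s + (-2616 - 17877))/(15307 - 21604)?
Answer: 20482/6297 ≈ 3.2527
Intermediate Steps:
s = 11 (s = -((6455 + 5880) - 12357)/2 = -(12335 - 12357)/2 = -1/2*(-22) = 11)
(s + (-2616 - 17877))/(15307 - 21604) = (11 + (-2616 - 17877))/(15307 - 21604) = (11 - 20493)/(-6297) = -20482*(-1/6297) = 20482/6297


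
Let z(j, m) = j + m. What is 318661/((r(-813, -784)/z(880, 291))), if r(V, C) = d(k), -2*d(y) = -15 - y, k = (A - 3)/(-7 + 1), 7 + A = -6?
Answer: 2238912186/53 ≈ 4.2244e+7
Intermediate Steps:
A = -13 (A = -7 - 6 = -13)
k = 8/3 (k = (-13 - 3)/(-7 + 1) = -16/(-6) = -16*(-1/6) = 8/3 ≈ 2.6667)
d(y) = 15/2 + y/2 (d(y) = -(-15 - y)/2 = 15/2 + y/2)
r(V, C) = 53/6 (r(V, C) = 15/2 + (1/2)*(8/3) = 15/2 + 4/3 = 53/6)
318661/((r(-813, -784)/z(880, 291))) = 318661/((53/(6*(880 + 291)))) = 318661/(((53/6)/1171)) = 318661/(((53/6)*(1/1171))) = 318661/(53/7026) = 318661*(7026/53) = 2238912186/53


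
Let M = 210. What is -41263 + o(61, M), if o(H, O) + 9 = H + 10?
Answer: -41201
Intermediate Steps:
o(H, O) = 1 + H (o(H, O) = -9 + (H + 10) = -9 + (10 + H) = 1 + H)
-41263 + o(61, M) = -41263 + (1 + 61) = -41263 + 62 = -41201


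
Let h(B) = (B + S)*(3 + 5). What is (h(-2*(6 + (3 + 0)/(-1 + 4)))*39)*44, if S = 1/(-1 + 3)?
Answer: -185328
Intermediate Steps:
S = 1/2 ≈ 0.50000
h(B) = 4 + 8*B (h(B) = (B + 1/2)*(3 + 5) = (1/2 + B)*8 = 4 + 8*B)
(h(-2*(6 + (3 + 0)/(-1 + 4)))*39)*44 = ((4 + 8*(-2*(6 + (3 + 0)/(-1 + 4))))*39)*44 = ((4 + 8*(-2*(6 + 3/3)))*39)*44 = ((4 + 8*(-2*(6 + 3*(1/3))))*39)*44 = ((4 + 8*(-2*(6 + 1)))*39)*44 = ((4 + 8*(-2*7))*39)*44 = ((4 + 8*(-14))*39)*44 = ((4 - 112)*39)*44 = -108*39*44 = -4212*44 = -185328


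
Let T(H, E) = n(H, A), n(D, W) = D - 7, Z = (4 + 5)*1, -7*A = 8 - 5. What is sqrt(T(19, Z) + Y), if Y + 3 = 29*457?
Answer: sqrt(13262) ≈ 115.16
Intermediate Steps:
A = -3/7 (A = -(8 - 5)/7 = -1/7*3 = -3/7 ≈ -0.42857)
Z = 9 (Z = 9*1 = 9)
n(D, W) = -7 + D
T(H, E) = -7 + H
Y = 13250 (Y = -3 + 29*457 = -3 + 13253 = 13250)
sqrt(T(19, Z) + Y) = sqrt((-7 + 19) + 13250) = sqrt(12 + 13250) = sqrt(13262)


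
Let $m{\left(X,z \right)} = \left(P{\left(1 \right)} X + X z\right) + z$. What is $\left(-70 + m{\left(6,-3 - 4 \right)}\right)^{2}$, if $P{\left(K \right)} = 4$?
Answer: $9025$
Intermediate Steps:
$m{\left(X,z \right)} = z + 4 X + X z$ ($m{\left(X,z \right)} = \left(4 X + X z\right) + z = z + 4 X + X z$)
$\left(-70 + m{\left(6,-3 - 4 \right)}\right)^{2} = \left(-70 + \left(\left(-3 - 4\right) + 4 \cdot 6 + 6 \left(-3 - 4\right)\right)\right)^{2} = \left(-70 + \left(-7 + 24 + 6 \left(-7\right)\right)\right)^{2} = \left(-70 - 25\right)^{2} = \left(-95\right)^{2} = 9025$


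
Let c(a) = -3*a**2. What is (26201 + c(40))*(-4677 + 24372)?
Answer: 421492695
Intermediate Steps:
(26201 + c(40))*(-4677 + 24372) = (26201 - 3*40**2)*(-4677 + 24372) = (26201 - 3*1600)*19695 = (26201 - 4800)*19695 = 21401*19695 = 421492695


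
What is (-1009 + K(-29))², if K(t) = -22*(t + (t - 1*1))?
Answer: 83521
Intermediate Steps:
K(t) = 22 - 44*t (K(t) = -22*(t + (t - 1)) = -22*(t + (-1 + t)) = -22*(-1 + 2*t) = 22 - 44*t)
(-1009 + K(-29))² = (-1009 + (22 - 44*(-29)))² = (-1009 + (22 + 1276))² = (-1009 + 1298)² = 289² = 83521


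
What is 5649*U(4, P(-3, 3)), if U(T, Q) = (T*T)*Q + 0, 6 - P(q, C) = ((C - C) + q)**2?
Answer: -271152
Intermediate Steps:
P(q, C) = 6 - q**2 (P(q, C) = 6 - ((C - C) + q)**2 = 6 - (0 + q)**2 = 6 - q**2)
U(T, Q) = Q*T**2 (U(T, Q) = T**2*Q + 0 = Q*T**2 + 0 = Q*T**2)
5649*U(4, P(-3, 3)) = 5649*((6 - 1*(-3)**2)*4**2) = 5649*((6 - 1*9)*16) = 5649*((6 - 9)*16) = 5649*(-3*16) = 5649*(-48) = -271152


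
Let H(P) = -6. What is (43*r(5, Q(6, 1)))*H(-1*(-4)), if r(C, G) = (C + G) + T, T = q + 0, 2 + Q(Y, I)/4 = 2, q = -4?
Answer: -258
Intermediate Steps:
Q(Y, I) = 0 (Q(Y, I) = -8 + 4*2 = -8 + 8 = 0)
T = -4 (T = -4 + 0 = -4)
r(C, G) = -4 + C + G (r(C, G) = (C + G) - 4 = -4 + C + G)
(43*r(5, Q(6, 1)))*H(-1*(-4)) = (43*(-4 + 5 + 0))*(-6) = (43*1)*(-6) = 43*(-6) = -258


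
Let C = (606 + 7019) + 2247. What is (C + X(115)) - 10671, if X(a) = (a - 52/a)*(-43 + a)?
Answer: 856571/115 ≈ 7448.4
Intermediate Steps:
X(a) = (-43 + a)*(a - 52/a)
C = 9872 (C = 7625 + 2247 = 9872)
(C + X(115)) - 10671 = (9872 + (-52 + 115² - 43*115 + 2236/115)) - 10671 = (9872 + (-52 + 13225 - 4945 + 2236*(1/115))) - 10671 = (9872 + (-52 + 13225 - 4945 + 2236/115)) - 10671 = (9872 + 948456/115) - 10671 = 2083736/115 - 10671 = 856571/115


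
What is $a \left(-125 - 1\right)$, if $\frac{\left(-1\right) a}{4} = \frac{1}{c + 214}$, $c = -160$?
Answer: $\frac{28}{3} \approx 9.3333$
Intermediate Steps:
$a = - \frac{2}{27}$ ($a = - \frac{4}{-160 + 214} = - \frac{4}{54} = \left(-4\right) \frac{1}{54} = - \frac{2}{27} \approx -0.074074$)
$a \left(-125 - 1\right) = - \frac{2 \left(-125 - 1\right)}{27} = \left(- \frac{2}{27}\right) \left(-126\right) = \frac{28}{3}$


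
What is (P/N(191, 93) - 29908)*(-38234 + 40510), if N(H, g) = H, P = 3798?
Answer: -12992841880/191 ≈ -6.8025e+7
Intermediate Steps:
(P/N(191, 93) - 29908)*(-38234 + 40510) = (3798/191 - 29908)*(-38234 + 40510) = (3798*(1/191) - 29908)*2276 = (3798/191 - 29908)*2276 = -5708630/191*2276 = -12992841880/191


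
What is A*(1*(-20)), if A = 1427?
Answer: -28540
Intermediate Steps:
A*(1*(-20)) = 1427*(1*(-20)) = 1427*(-20) = -28540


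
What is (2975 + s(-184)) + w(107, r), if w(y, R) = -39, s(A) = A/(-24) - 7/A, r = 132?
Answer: 1624925/552 ≈ 2943.7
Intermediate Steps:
s(A) = -7/A - A/24 (s(A) = A*(-1/24) - 7/A = -A/24 - 7/A = -7/A - A/24)
(2975 + s(-184)) + w(107, r) = (2975 + (-7/(-184) - 1/24*(-184))) - 39 = (2975 + (-7*(-1/184) + 23/3)) - 39 = (2975 + (7/184 + 23/3)) - 39 = (2975 + 4253/552) - 39 = 1646453/552 - 39 = 1624925/552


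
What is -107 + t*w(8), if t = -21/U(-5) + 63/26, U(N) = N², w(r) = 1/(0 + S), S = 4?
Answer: -277171/2600 ≈ -106.60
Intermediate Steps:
w(r) = ¼ (w(r) = 1/(0 + 4) = 1/4 = ¼)
t = 1029/650 (t = -21/((-5)²) + 63/26 = -21/25 + 63*(1/26) = -21*1/25 + 63/26 = -21/25 + 63/26 = 1029/650 ≈ 1.5831)
-107 + t*w(8) = -107 + (1029/650)*(¼) = -107 + 1029/2600 = -277171/2600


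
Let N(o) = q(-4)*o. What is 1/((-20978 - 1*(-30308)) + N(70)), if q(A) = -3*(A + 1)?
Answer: 1/9960 ≈ 0.00010040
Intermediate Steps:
q(A) = -3 - 3*A (q(A) = -3*(1 + A) = -3 - 3*A)
N(o) = 9*o (N(o) = (-3 - 3*(-4))*o = (-3 + 12)*o = 9*o)
1/((-20978 - 1*(-30308)) + N(70)) = 1/((-20978 - 1*(-30308)) + 9*70) = 1/((-20978 + 30308) + 630) = 1/(9330 + 630) = 1/9960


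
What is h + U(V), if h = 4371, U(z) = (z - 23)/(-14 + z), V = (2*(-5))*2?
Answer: 148657/34 ≈ 4372.3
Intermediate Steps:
V = -20 (V = -10*2 = -20)
U(z) = (-23 + z)/(-14 + z)
h + U(V) = 4371 + (-23 - 20)/(-14 - 20) = 4371 - 43/(-34) = 4371 - 1/34*(-43) = 4371 + 43/34 = 148657/34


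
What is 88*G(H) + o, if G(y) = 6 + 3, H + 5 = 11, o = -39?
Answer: 753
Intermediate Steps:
H = 6 (H = -5 + 11 = 6)
G(y) = 9
88*G(H) + o = 88*9 - 39 = 792 - 39 = 753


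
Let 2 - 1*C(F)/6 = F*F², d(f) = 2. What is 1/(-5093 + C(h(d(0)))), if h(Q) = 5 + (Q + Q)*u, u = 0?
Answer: -1/5831 ≈ -0.00017150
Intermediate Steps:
h(Q) = 5 (h(Q) = 5 + (Q + Q)*0 = 5 + (2*Q)*0 = 5 + 0 = 5)
C(F) = 12 - 6*F³ (C(F) = 12 - 6*F*F² = 12 - 6*F³)
1/(-5093 + C(h(d(0)))) = 1/(-5093 + (12 - 6*5³)) = 1/(-5093 + (12 - 6*125)) = 1/(-5093 + (12 - 750)) = 1/(-5093 - 738) = 1/(-5831) = -1/5831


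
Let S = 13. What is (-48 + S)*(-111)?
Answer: 3885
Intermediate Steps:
(-48 + S)*(-111) = (-48 + 13)*(-111) = -35*(-111) = 3885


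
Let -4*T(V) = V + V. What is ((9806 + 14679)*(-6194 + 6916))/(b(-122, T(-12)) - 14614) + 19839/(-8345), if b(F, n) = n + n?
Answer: -73907008864/60926845 ≈ -1213.0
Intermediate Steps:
T(V) = -V/2 (T(V) = -(V + V)/4 = -V/2)
b(F, n) = 2*n
((9806 + 14679)*(-6194 + 6916))/(b(-122, T(-12)) - 14614) + 19839/(-8345) = ((9806 + 14679)*(-6194 + 6916))/(2*(-½*(-12)) - 14614) + 19839/(-8345) = (24485*722)/(2*6 - 14614) + 19839*(-1/8345) = 17678170/(12 - 14614) - 19839/8345 = 17678170/(-14602) - 19839/8345 = 17678170*(-1/14602) - 19839/8345 = -8839085/7301 - 19839/8345 = -73907008864/60926845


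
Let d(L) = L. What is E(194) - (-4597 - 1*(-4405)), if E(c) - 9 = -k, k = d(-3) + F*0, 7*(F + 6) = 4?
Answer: 204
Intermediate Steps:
F = -38/7 (F = -6 + (⅐)*4 = -6 + 4/7 = -38/7 ≈ -5.4286)
k = -3 (k = -3 - 38/7*0 = -3 + 0 = -3)
E(c) = 12 (E(c) = 9 - 1*(-3) = 9 + 3 = 12)
E(194) - (-4597 - 1*(-4405)) = 12 - (-4597 - 1*(-4405)) = 12 - (-4597 + 4405) = 12 - 1*(-192) = 12 + 192 = 204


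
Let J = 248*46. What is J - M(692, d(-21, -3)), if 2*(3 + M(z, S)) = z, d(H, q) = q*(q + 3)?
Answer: 11065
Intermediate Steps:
d(H, q) = q*(3 + q)
M(z, S) = -3 + z/2
J = 11408
J - M(692, d(-21, -3)) = 11408 - (-3 + (1/2)*692) = 11408 - (-3 + 346) = 11408 - 1*343 = 11408 - 343 = 11065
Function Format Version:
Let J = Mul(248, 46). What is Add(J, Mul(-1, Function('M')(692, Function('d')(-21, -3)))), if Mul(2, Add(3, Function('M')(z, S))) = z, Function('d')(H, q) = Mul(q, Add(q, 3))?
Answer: 11065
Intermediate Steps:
Function('d')(H, q) = Mul(q, Add(3, q))
Function('M')(z, S) = Add(-3, Mul(Rational(1, 2), z))
J = 11408
Add(J, Mul(-1, Function('M')(692, Function('d')(-21, -3)))) = Add(11408, Mul(-1, Add(-3, Mul(Rational(1, 2), 692)))) = Add(11408, Mul(-1, Add(-3, 346))) = Add(11408, Mul(-1, 343)) = Add(11408, -343) = 11065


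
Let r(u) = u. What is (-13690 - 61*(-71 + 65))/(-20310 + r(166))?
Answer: 3331/5036 ≈ 0.66144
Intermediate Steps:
(-13690 - 61*(-71 + 65))/(-20310 + r(166)) = (-13690 - 61*(-71 + 65))/(-20310 + 166) = (-13690 - 61*(-6))/(-20144) = (-13690 + 366)*(-1/20144) = -13324*(-1/20144) = 3331/5036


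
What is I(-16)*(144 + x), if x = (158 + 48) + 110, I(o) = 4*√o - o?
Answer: 7360 + 7360*I ≈ 7360.0 + 7360.0*I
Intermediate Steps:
I(o) = -o + 4*√o
x = 316 (x = 206 + 110 = 316)
I(-16)*(144 + x) = (-1*(-16) + 4*√(-16))*(144 + 316) = (16 + 4*(4*I))*460 = (16 + 16*I)*460 = 7360 + 7360*I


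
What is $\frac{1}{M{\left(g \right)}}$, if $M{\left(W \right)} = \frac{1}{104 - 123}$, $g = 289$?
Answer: $-19$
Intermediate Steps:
$M{\left(W \right)} = - \frac{1}{19}$ ($M{\left(W \right)} = \frac{1}{-19} = - \frac{1}{19}$)
$\frac{1}{M{\left(g \right)}} = \frac{1}{- \frac{1}{19}} = -19$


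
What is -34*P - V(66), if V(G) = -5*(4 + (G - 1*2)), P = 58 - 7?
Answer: -1394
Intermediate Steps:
P = 51
V(G) = -10 - 5*G (V(G) = -5*(4 + (G - 2)) = -5*(4 + (-2 + G)) = -5*(2 + G) = -10 - 5*G)
-34*P - V(66) = -34*51 - (-10 - 5*66) = -1734 - (-10 - 330) = -1734 - 1*(-340) = -1734 + 340 = -1394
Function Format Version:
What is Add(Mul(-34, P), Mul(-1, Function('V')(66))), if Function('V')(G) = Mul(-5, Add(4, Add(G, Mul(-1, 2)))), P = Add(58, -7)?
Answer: -1394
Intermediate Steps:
P = 51
Function('V')(G) = Add(-10, Mul(-5, G)) (Function('V')(G) = Mul(-5, Add(4, Add(G, -2))) = Mul(-5, Add(4, Add(-2, G))) = Mul(-5, Add(2, G)) = Add(-10, Mul(-5, G)))
Add(Mul(-34, P), Mul(-1, Function('V')(66))) = Add(Mul(-34, 51), Mul(-1, Add(-10, Mul(-5, 66)))) = Add(-1734, Mul(-1, Add(-10, -330))) = Add(-1734, Mul(-1, -340)) = Add(-1734, 340) = -1394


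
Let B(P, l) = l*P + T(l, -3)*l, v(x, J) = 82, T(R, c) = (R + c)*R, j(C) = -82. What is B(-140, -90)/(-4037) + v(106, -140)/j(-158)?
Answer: 736663/4037 ≈ 182.48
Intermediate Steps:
T(R, c) = R*(R + c)
B(P, l) = P*l + l²*(-3 + l) (B(P, l) = l*P + (l*(l - 3))*l = P*l + (l*(-3 + l))*l = P*l + l²*(-3 + l))
B(-140, -90)/(-4037) + v(106, -140)/j(-158) = -90*(-140 - 90*(-3 - 90))/(-4037) + 82/(-82) = -90*(-140 - 90*(-93))*(-1/4037) + 82*(-1/82) = -90*(-140 + 8370)*(-1/4037) - 1 = -90*8230*(-1/4037) - 1 = -740700*(-1/4037) - 1 = 740700/4037 - 1 = 736663/4037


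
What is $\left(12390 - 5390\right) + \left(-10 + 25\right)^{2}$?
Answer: $7225$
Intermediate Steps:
$\left(12390 - 5390\right) + \left(-10 + 25\right)^{2} = 7000 + 15^{2} = 7000 + 225 = 7225$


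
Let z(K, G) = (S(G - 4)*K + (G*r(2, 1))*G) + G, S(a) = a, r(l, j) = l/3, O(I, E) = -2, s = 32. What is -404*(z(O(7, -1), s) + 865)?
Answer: -1846684/3 ≈ -6.1556e+5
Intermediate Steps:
r(l, j) = l/3 (r(l, j) = l*(⅓) = l/3)
z(K, G) = G + 2*G²/3 + K*(-4 + G) (z(K, G) = ((G - 4)*K + (G*((⅓)*2))*G) + G = ((-4 + G)*K + (G*(⅔))*G) + G = (K*(-4 + G) + (2*G/3)*G) + G = (K*(-4 + G) + 2*G²/3) + G = (2*G²/3 + K*(-4 + G)) + G = G + 2*G²/3 + K*(-4 + G))
-404*(z(O(7, -1), s) + 865) = -404*((32 + (⅔)*32² - 2*(-4 + 32)) + 865) = -404*((32 + (⅔)*1024 - 2*28) + 865) = -404*((32 + 2048/3 - 56) + 865) = -404*(1976/3 + 865) = -404*4571/3 = -1846684/3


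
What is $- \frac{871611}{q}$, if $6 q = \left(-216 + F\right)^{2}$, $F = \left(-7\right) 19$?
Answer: $- \frac{5229666}{121801} \approx -42.936$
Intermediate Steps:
$F = -133$
$q = \frac{121801}{6}$ ($q = \frac{\left(-216 - 133\right)^{2}}{6} = \frac{\left(-349\right)^{2}}{6} = \frac{1}{6} \cdot 121801 = \frac{121801}{6} \approx 20300.0$)
$- \frac{871611}{q} = - \frac{871611}{\frac{121801}{6}} = \left(-871611\right) \frac{6}{121801} = - \frac{5229666}{121801}$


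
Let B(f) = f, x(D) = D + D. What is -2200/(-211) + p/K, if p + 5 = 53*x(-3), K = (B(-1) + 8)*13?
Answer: 132047/19201 ≈ 6.8771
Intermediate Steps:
x(D) = 2*D
K = 91 (K = (-1 + 8)*13 = 7*13 = 91)
p = -323 (p = -5 + 53*(2*(-3)) = -5 + 53*(-6) = -5 - 318 = -323)
-2200/(-211) + p/K = -2200/(-211) - 323/91 = -2200*(-1/211) - 323*1/91 = 2200/211 - 323/91 = 132047/19201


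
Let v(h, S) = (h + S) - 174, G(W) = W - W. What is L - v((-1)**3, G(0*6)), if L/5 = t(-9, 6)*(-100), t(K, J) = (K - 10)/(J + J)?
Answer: 2900/3 ≈ 966.67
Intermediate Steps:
t(K, J) = (-10 + K)/(2*J) (t(K, J) = (-10 + K)/((2*J)) = (-10 + K)*(1/(2*J)) = (-10 + K)/(2*J))
G(W) = 0
v(h, S) = -174 + S + h (v(h, S) = (S + h) - 174 = -174 + S + h)
L = 2375/3 (L = 5*(((1/2)*(-10 - 9)/6)*(-100)) = 5*(((1/2)*(1/6)*(-19))*(-100)) = 5*(-19/12*(-100)) = 5*(475/3) = 2375/3 ≈ 791.67)
L - v((-1)**3, G(0*6)) = 2375/3 - (-174 + 0 + (-1)**3) = 2375/3 - (-174 + 0 - 1) = 2375/3 - 1*(-175) = 2375/3 + 175 = 2900/3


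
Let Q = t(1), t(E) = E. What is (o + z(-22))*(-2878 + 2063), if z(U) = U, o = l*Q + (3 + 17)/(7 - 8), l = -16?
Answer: 47270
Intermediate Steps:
Q = 1
o = -36 (o = -16*1 + (3 + 17)/(7 - 8) = -16 + 20/(-1) = -16 + 20*(-1) = -16 - 20 = -36)
(o + z(-22))*(-2878 + 2063) = (-36 - 22)*(-2878 + 2063) = -58*(-815) = 47270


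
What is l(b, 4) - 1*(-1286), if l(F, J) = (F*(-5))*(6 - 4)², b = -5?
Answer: 1386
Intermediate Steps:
l(F, J) = -20*F (l(F, J) = -5*F*2² = -5*F*4 = -20*F)
l(b, 4) - 1*(-1286) = -20*(-5) - 1*(-1286) = 100 + 1286 = 1386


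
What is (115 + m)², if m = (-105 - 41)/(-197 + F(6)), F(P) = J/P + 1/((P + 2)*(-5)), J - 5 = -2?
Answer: 827836121025/61795321 ≈ 13396.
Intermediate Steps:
J = 3 (J = 5 - 2 = 3)
F(P) = 3/P - 1/(5*(2 + P)) (F(P) = 3/P + 1/((P + 2)*(-5)) = 3/P - ⅕/(2 + P) = 3/P - 1/(5*(2 + P)))
m = 5840/7861 (m = (-105 - 41)/(-197 + (⅖)*(15 + 7*6)/(6*(2 + 6))) = -146/(-197 + (⅖)*(⅙)*(15 + 42)/8) = -146/(-197 + (⅖)*(⅙)*(⅛)*57) = -146/(-197 + 19/40) = -146/(-7861/40) = -146*(-40/7861) = 5840/7861 ≈ 0.74291)
(115 + m)² = (115 + 5840/7861)² = (909855/7861)² = 827836121025/61795321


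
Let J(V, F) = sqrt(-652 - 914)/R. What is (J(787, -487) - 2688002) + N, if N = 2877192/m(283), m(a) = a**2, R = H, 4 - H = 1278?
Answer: -215276514986/80089 - 3*I*sqrt(174)/1274 ≈ -2.688e+6 - 0.031062*I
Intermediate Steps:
H = -1274 (H = 4 - 1*1278 = 4 - 1278 = -1274)
R = -1274
J(V, F) = -3*I*sqrt(174)/1274 (J(V, F) = sqrt(-652 - 914)/(-1274) = sqrt(-1566)*(-1/1274) = (3*I*sqrt(174))*(-1/1274) = -3*I*sqrt(174)/1274)
N = 2877192/80089 (N = 2877192/(283**2) = 2877192/80089 ≈ 35.925)
(J(787, -487) - 2688002) + N = (-3*I*sqrt(174)/1274 - 2688002) + 2877192/80089 = (-2688002 - 3*I*sqrt(174)/1274) + 2877192/80089 = -215276514986/80089 - 3*I*sqrt(174)/1274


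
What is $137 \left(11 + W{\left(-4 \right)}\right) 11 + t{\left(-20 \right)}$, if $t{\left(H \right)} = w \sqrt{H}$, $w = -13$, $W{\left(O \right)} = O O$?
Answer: $40689 - 26 i \sqrt{5} \approx 40689.0 - 58.138 i$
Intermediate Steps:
$W{\left(O \right)} = O^{2}$
$t{\left(H \right)} = - 13 \sqrt{H}$
$137 \left(11 + W{\left(-4 \right)}\right) 11 + t{\left(-20 \right)} = 137 \left(11 + \left(-4\right)^{2}\right) 11 - 13 \sqrt{-20} = 137 \left(11 + 16\right) 11 - 13 \cdot 2 i \sqrt{5} = 137 \cdot 27 \cdot 11 - 26 i \sqrt{5} = 137 \cdot 297 - 26 i \sqrt{5} = 40689 - 26 i \sqrt{5}$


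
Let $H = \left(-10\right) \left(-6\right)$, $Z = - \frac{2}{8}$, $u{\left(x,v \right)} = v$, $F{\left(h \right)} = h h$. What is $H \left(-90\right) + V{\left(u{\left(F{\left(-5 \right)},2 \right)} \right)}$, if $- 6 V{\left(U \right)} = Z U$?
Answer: $- \frac{64799}{12} \approx -5399.9$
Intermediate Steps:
$F{\left(h \right)} = h^{2}$
$Z = - \frac{1}{4}$ ($Z = \left(-2\right) \frac{1}{8} = - \frac{1}{4} \approx -0.25$)
$H = 60$
$V{\left(U \right)} = \frac{U}{24}$ ($V{\left(U \right)} = - \frac{\left(- \frac{1}{4}\right) U}{6} = \frac{U}{24}$)
$H \left(-90\right) + V{\left(u{\left(F{\left(-5 \right)},2 \right)} \right)} = 60 \left(-90\right) + \frac{1}{24} \cdot 2 = -5400 + \frac{1}{12} = - \frac{64799}{12}$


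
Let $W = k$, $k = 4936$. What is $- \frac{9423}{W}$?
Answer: $- \frac{9423}{4936} \approx -1.909$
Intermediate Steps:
$W = 4936$
$- \frac{9423}{W} = - \frac{9423}{4936}$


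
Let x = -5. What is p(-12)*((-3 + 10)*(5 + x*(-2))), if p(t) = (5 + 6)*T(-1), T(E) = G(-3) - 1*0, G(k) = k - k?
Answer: 0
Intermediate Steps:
G(k) = 0
T(E) = 0 (T(E) = 0 - 1*0 = 0 + 0 = 0)
p(t) = 0 (p(t) = (5 + 6)*0 = 11*0 = 0)
p(-12)*((-3 + 10)*(5 + x*(-2))) = 0*((-3 + 10)*(5 - 5*(-2))) = 0*(7*(5 + 10)) = 0*(7*15) = 0*105 = 0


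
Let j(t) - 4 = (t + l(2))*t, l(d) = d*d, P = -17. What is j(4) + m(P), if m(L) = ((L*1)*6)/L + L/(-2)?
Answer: 101/2 ≈ 50.500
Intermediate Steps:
l(d) = d²
m(L) = 6 - L/2 (m(L) = (L*6)/L + L*(-½) = (6*L)/L - L/2 = 6 - L/2)
j(t) = 4 + t*(4 + t) (j(t) = 4 + (t + 2²)*t = 4 + (t + 4)*t = 4 + (4 + t)*t = 4 + t*(4 + t))
j(4) + m(P) = (4 + 4² + 4*4) + (6 - ½*(-17)) = (4 + 16 + 16) + (6 + 17/2) = 36 + 29/2 = 101/2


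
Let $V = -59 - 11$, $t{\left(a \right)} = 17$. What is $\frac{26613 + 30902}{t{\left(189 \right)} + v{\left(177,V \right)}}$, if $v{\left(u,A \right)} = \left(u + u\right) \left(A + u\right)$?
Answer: $\frac{11503}{7579} \approx 1.5177$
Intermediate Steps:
$V = -70$ ($V = -59 - 11 = -70$)
$v{\left(u,A \right)} = 2 u \left(A + u\right)$
$\frac{26613 + 30902}{t{\left(189 \right)} + v{\left(177,V \right)}} = \frac{26613 + 30902}{17 + 2 \cdot 177 \left(-70 + 177\right)} = \frac{57515}{17 + 2 \cdot 177 \cdot 107} = \frac{57515}{17 + 37878} = \frac{57515}{37895} = 57515 \cdot \frac{1}{37895} = \frac{11503}{7579}$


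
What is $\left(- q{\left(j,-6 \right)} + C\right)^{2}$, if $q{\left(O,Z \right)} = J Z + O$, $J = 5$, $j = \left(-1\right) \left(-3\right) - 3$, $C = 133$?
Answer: $26569$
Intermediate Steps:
$j = 0$ ($j = 3 - 3 = 0$)
$q{\left(O,Z \right)} = O + 5 Z$ ($q{\left(O,Z \right)} = 5 Z + O = O + 5 Z$)
$\left(- q{\left(j,-6 \right)} + C\right)^{2} = \left(- (0 + 5 \left(-6\right)) + 133\right)^{2} = \left(- (0 - 30) + 133\right)^{2} = \left(\left(-1\right) \left(-30\right) + 133\right)^{2} = \left(30 + 133\right)^{2} = 163^{2} = 26569$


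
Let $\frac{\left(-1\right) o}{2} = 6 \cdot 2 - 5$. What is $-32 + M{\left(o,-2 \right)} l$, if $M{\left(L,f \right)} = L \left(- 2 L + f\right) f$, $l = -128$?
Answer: $-93216$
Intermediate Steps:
$o = -14$ ($o = - 2 \left(6 \cdot 2 - 5\right) = - 2 \left(12 - 5\right) = \left(-2\right) 7 = -14$)
$M{\left(L,f \right)} = L f \left(f - 2 L\right)$ ($M{\left(L,f \right)} = L \left(f - 2 L\right) f = L f \left(f - 2 L\right)$)
$-32 + M{\left(o,-2 \right)} l = -32 + \left(-14\right) \left(-2\right) \left(-2 - -28\right) \left(-128\right) = -32 + \left(-14\right) \left(-2\right) \left(-2 + 28\right) \left(-128\right) = -32 + \left(-14\right) \left(-2\right) 26 \left(-128\right) = -32 + 728 \left(-128\right) = -32 - 93184 = -93216$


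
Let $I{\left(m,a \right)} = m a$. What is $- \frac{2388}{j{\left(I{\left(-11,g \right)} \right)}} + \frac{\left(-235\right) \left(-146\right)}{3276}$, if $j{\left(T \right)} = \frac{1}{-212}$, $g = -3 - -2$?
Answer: $\frac{829264483}{1638} \approx 5.0627 \cdot 10^{5}$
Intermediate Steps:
$g = -1$ ($g = -3 + 2 = -1$)
$I{\left(m,a \right)} = a m$
$j{\left(T \right)} = - \frac{1}{212}$
$- \frac{2388}{j{\left(I{\left(-11,g \right)} \right)}} + \frac{\left(-235\right) \left(-146\right)}{3276} = - \frac{2388}{- \frac{1}{212}} + \frac{\left(-235\right) \left(-146\right)}{3276} = \left(-2388\right) \left(-212\right) + 34310 \cdot \frac{1}{3276} = 506256 + \frac{17155}{1638} = \frac{829264483}{1638}$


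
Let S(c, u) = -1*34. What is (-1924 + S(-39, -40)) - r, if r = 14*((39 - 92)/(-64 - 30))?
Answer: -92397/47 ≈ -1965.9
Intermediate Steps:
S(c, u) = -34
r = 371/47 (r = 14*(-53/(-94)) = 14*(-53*(-1/94)) = 14*(53/94) = 371/47 ≈ 7.8936)
(-1924 + S(-39, -40)) - r = (-1924 - 34) - 1*371/47 = -1958 - 371/47 = -92397/47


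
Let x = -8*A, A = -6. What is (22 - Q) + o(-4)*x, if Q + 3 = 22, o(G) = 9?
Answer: 435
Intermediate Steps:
Q = 19 (Q = -3 + 22 = 19)
x = 48 (x = -8*(-6) = 48)
(22 - Q) + o(-4)*x = (22 - 1*19) + 9*48 = (22 - 19) + 432 = 3 + 432 = 435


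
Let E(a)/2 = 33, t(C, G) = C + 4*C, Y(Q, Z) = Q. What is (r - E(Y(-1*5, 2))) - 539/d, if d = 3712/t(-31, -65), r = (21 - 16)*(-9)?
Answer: -328487/3712 ≈ -88.493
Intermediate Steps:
r = -45 (r = 5*(-9) = -45)
t(C, G) = 5*C
d = -3712/155 (d = 3712/((5*(-31))) = 3712/(-155) = 3712*(-1/155) = -3712/155 ≈ -23.948)
E(a) = 66 (E(a) = 2*33 = 66)
(r - E(Y(-1*5, 2))) - 539/d = (-45 - 1*66) - 539/(-3712/155) = (-45 - 66) - 539*(-155/3712) = -111 + 83545/3712 = -328487/3712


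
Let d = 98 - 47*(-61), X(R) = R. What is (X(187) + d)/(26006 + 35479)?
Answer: 3152/61485 ≈ 0.051265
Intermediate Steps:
d = 2965 (d = 98 + 2867 = 2965)
(X(187) + d)/(26006 + 35479) = (187 + 2965)/(26006 + 35479) = 3152/61485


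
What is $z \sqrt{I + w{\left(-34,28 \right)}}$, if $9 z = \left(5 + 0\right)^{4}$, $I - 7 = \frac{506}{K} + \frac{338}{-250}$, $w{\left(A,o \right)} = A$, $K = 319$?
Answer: $\frac{25 i \sqrt{14068770}}{261} \approx 359.28 i$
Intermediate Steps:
$I = \frac{26224}{3625}$ ($I = 7 + \left(\frac{506}{319} + \frac{338}{-250}\right) = 7 + \left(506 \cdot \frac{1}{319} + 338 \left(- \frac{1}{250}\right)\right) = 7 + \left(\frac{46}{29} - \frac{169}{125}\right) = 7 + \frac{849}{3625} = \frac{26224}{3625} \approx 7.2342$)
$z = \frac{625}{9}$ ($z = \frac{\left(5 + 0\right)^{4}}{9} = \frac{5^{4}}{9} = \frac{1}{9} \cdot 625 = \frac{625}{9} \approx 69.444$)
$z \sqrt{I + w{\left(-34,28 \right)}} = \frac{625 \sqrt{\frac{26224}{3625} - 34}}{9} = \frac{625 \sqrt{- \frac{97026}{3625}}}{9} = \frac{625 \frac{i \sqrt{14068770}}{725}}{9} = \frac{25 i \sqrt{14068770}}{261}$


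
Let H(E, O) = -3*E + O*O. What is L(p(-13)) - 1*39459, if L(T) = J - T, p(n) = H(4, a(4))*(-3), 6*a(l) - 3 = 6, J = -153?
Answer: -158565/4 ≈ -39641.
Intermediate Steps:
a(l) = 3/2 (a(l) = 1/2 + (1/6)*6 = 1/2 + 1 = 3/2)
H(E, O) = O**2 - 3*E (H(E, O) = -3*E + O**2 = O**2 - 3*E)
p(n) = 117/4 (p(n) = ((3/2)**2 - 3*4)*(-3) = (9/4 - 12)*(-3) = -39/4*(-3) = 117/4)
L(T) = -153 - T
L(p(-13)) - 1*39459 = (-153 - 1*117/4) - 1*39459 = (-153 - 117/4) - 39459 = -729/4 - 39459 = -158565/4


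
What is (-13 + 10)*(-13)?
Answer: 39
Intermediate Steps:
(-13 + 10)*(-13) = -3*(-13) = 39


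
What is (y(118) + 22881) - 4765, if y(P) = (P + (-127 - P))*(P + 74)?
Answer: -6268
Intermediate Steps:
y(P) = -9398 - 127*P (y(P) = -127*(74 + P) = -9398 - 127*P)
(y(118) + 22881) - 4765 = ((-9398 - 127*118) + 22881) - 4765 = ((-9398 - 14986) + 22881) - 4765 = (-24384 + 22881) - 4765 = -1503 - 4765 = -6268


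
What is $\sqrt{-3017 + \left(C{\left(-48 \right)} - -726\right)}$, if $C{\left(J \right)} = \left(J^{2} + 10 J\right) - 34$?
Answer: $i \sqrt{501} \approx 22.383 i$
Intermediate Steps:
$C{\left(J \right)} = -34 + J^{2} + 10 J$
$\sqrt{-3017 + \left(C{\left(-48 \right)} - -726\right)} = \sqrt{-3017 + \left(\left(-34 + \left(-48\right)^{2} + 10 \left(-48\right)\right) - -726\right)} = \sqrt{-3017 + \left(\left(-34 + 2304 - 480\right) + 726\right)} = \sqrt{-3017 + \left(1790 + 726\right)} = \sqrt{-3017 + 2516} = \sqrt{-501} = i \sqrt{501}$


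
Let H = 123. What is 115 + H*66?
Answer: 8233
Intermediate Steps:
115 + H*66 = 115 + 123*66 = 115 + 8118 = 8233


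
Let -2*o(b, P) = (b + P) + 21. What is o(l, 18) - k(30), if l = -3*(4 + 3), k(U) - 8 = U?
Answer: -47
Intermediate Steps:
k(U) = 8 + U
l = -21 (l = -3*7 = -21)
o(b, P) = -21/2 - P/2 - b/2 (o(b, P) = -((b + P) + 21)/2 = -((P + b) + 21)/2 = -(21 + P + b)/2 = -21/2 - P/2 - b/2)
o(l, 18) - k(30) = (-21/2 - ½*18 - ½*(-21)) - (8 + 30) = (-21/2 - 9 + 21/2) - 1*38 = -9 - 38 = -47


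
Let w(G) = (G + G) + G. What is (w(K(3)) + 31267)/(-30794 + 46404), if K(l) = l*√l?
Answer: 31267/15610 + 9*√3/15610 ≈ 2.0040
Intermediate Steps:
K(l) = l^(3/2)
w(G) = 3*G (w(G) = 2*G + G = 3*G)
(w(K(3)) + 31267)/(-30794 + 46404) = (3*3^(3/2) + 31267)/(-30794 + 46404) = (3*(3*√3) + 31267)/15610 = (9*√3 + 31267)*(1/15610) = (31267 + 9*√3)*(1/15610) = 31267/15610 + 9*√3/15610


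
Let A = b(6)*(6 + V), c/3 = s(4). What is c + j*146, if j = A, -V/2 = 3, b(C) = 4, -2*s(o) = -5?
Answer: 15/2 ≈ 7.5000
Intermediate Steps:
s(o) = 5/2 (s(o) = -½*(-5) = 5/2)
c = 15/2 (c = 3*(5/2) = 15/2 ≈ 7.5000)
V = -6 (V = -2*3 = -6)
A = 0 (A = 4*(6 - 6) = 4*0 = 0)
j = 0
c + j*146 = 15/2 + 0*146 = 15/2 + 0 = 15/2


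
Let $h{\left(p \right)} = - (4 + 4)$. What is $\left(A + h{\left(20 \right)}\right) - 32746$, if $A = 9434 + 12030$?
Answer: $-11290$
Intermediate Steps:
$h{\left(p \right)} = -8$ ($h{\left(p \right)} = \left(-1\right) 8 = -8$)
$A = 21464$
$\left(A + h{\left(20 \right)}\right) - 32746 = \left(21464 - 8\right) - 32746 = 21456 - 32746 = -11290$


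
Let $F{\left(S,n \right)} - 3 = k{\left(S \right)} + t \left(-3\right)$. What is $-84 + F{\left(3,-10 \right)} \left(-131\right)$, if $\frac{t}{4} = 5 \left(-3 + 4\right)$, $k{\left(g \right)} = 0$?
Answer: $7383$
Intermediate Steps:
$t = 20$ ($t = 4 \cdot 5 \left(-3 + 4\right) = 4 \cdot 5 \cdot 1 = 4 \cdot 5 = 20$)
$F{\left(S,n \right)} = -57$ ($F{\left(S,n \right)} = 3 + \left(0 + 20 \left(-3\right)\right) = 3 + \left(0 - 60\right) = 3 - 60 = -57$)
$-84 + F{\left(3,-10 \right)} \left(-131\right) = -84 - -7467 = -84 + 7467 = 7383$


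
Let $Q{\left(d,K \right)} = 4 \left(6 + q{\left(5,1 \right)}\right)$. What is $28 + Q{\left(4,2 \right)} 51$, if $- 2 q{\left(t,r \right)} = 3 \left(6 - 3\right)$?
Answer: $334$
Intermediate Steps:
$q{\left(t,r \right)} = - \frac{9}{2}$ ($q{\left(t,r \right)} = - \frac{3 \left(6 - 3\right)}{2} = - \frac{3 \cdot 3}{2} = \left(- \frac{1}{2}\right) 9 = - \frac{9}{2}$)
$Q{\left(d,K \right)} = 6$ ($Q{\left(d,K \right)} = 4 \left(6 - \frac{9}{2}\right) = 4 \cdot \frac{3}{2} = 6$)
$28 + Q{\left(4,2 \right)} 51 = 28 + 6 \cdot 51 = 28 + 306 = 334$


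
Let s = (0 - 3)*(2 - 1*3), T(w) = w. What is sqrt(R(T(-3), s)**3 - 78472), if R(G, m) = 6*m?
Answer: 8*I*sqrt(1135) ≈ 269.52*I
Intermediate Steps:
s = 3 (s = -3*(2 - 3) = -3*(-1) = 3)
sqrt(R(T(-3), s)**3 - 78472) = sqrt((6*3)**3 - 78472) = sqrt(18**3 - 78472) = sqrt(5832 - 78472) = sqrt(-72640) = 8*I*sqrt(1135)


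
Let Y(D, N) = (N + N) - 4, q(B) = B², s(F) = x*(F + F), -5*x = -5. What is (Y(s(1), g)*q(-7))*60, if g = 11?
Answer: 52920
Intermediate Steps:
x = 1 (x = -⅕*(-5) = 1)
s(F) = 2*F (s(F) = 1*(F + F) = 1*(2*F) = 2*F)
Y(D, N) = -4 + 2*N (Y(D, N) = 2*N - 4 = -4 + 2*N)
(Y(s(1), g)*q(-7))*60 = ((-4 + 2*11)*(-7)²)*60 = ((-4 + 22)*49)*60 = (18*49)*60 = 882*60 = 52920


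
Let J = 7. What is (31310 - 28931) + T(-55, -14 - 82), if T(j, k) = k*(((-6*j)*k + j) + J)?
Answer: 3048267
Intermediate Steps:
T(j, k) = k*(7 + j - 6*j*k) (T(j, k) = k*(((-6*j)*k + j) + 7) = k*((-6*j*k + j) + 7) = k*((j - 6*j*k) + 7) = k*(7 + j - 6*j*k))
(31310 - 28931) + T(-55, -14 - 82) = (31310 - 28931) + (-14 - 82)*(7 - 55 - 6*(-55)*(-14 - 82)) = 2379 - 96*(7 - 55 - 6*(-55)*(-96)) = 2379 - 96*(7 - 55 - 31680) = 2379 - 96*(-31728) = 2379 + 3045888 = 3048267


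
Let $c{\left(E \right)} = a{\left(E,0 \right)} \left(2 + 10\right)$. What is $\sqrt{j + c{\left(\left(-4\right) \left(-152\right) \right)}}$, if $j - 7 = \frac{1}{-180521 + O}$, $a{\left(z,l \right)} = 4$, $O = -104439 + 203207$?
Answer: $\frac{13 \sqrt{2175120318}}{81753} \approx 7.4162$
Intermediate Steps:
$O = 98768$
$j = \frac{572270}{81753}$ ($j = 7 + \frac{1}{-180521 + 98768} = 7 + \frac{1}{-81753} = 7 - \frac{1}{81753} = \frac{572270}{81753} \approx 7.0$)
$c{\left(E \right)} = 48$ ($c{\left(E \right)} = 4 \left(2 + 10\right) = 4 \cdot 12 = 48$)
$\sqrt{j + c{\left(\left(-4\right) \left(-152\right) \right)}} = \sqrt{\frac{572270}{81753} + 48} = \sqrt{\frac{4496414}{81753}} = \frac{13 \sqrt{2175120318}}{81753}$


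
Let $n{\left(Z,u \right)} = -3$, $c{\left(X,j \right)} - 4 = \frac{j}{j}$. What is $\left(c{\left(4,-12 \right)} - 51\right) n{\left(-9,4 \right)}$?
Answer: $138$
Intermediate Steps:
$c{\left(X,j \right)} = 5$ ($c{\left(X,j \right)} = 4 + \frac{j}{j} = 4 + 1 = 5$)
$\left(c{\left(4,-12 \right)} - 51\right) n{\left(-9,4 \right)} = \left(5 - 51\right) \left(-3\right) = \left(-46\right) \left(-3\right) = 138$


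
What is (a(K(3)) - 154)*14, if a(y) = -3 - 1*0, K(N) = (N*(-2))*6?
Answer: -2198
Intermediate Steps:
K(N) = -12*N (K(N) = -2*N*6 = -12*N)
a(y) = -3 (a(y) = -3 + 0 = -3)
(a(K(3)) - 154)*14 = (-3 - 154)*14 = -157*14 = -2198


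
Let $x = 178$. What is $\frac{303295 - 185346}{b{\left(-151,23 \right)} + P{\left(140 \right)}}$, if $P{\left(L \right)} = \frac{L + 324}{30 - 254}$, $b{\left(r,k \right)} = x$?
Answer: $\frac{1651286}{2463} \approx 670.44$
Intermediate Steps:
$b{\left(r,k \right)} = 178$
$P{\left(L \right)} = - \frac{81}{56} - \frac{L}{224}$ ($P{\left(L \right)} = \frac{324 + L}{-224} = \left(324 + L\right) \left(- \frac{1}{224}\right) = - \frac{81}{56} - \frac{L}{224}$)
$\frac{303295 - 185346}{b{\left(-151,23 \right)} + P{\left(140 \right)}} = \frac{303295 - 185346}{178 - \frac{29}{14}} = \frac{117949}{178 - \frac{29}{14}} = \frac{117949}{\frac{2463}{14}} = 117949 \cdot \frac{14}{2463} = \frac{1651286}{2463}$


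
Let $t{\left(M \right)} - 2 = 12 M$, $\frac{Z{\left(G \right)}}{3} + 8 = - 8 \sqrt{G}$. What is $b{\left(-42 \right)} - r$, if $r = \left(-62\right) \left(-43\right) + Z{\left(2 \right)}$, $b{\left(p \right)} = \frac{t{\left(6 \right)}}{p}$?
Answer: $- \frac{55519}{21} + 24 \sqrt{2} \approx -2609.8$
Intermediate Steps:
$Z{\left(G \right)} = -24 - 24 \sqrt{G}$ ($Z{\left(G \right)} = -24 + 3 \left(- 8 \sqrt{G}\right) = -24 - 24 \sqrt{G}$)
$t{\left(M \right)} = 2 + 12 M$
$b{\left(p \right)} = \frac{74}{p}$ ($b{\left(p \right)} = \frac{2 + 12 \cdot 6}{p} = \frac{2 + 72}{p} = \frac{74}{p}$)
$r = 2642 - 24 \sqrt{2}$ ($r = \left(-62\right) \left(-43\right) - \left(24 + 24 \sqrt{2}\right) = 2666 - \left(24 + 24 \sqrt{2}\right) = 2642 - 24 \sqrt{2} \approx 2608.1$)
$b{\left(-42 \right)} - r = \frac{74}{-42} - \left(2642 - 24 \sqrt{2}\right) = 74 \left(- \frac{1}{42}\right) - \left(2642 - 24 \sqrt{2}\right) = - \frac{37}{21} - \left(2642 - 24 \sqrt{2}\right) = - \frac{55519}{21} + 24 \sqrt{2}$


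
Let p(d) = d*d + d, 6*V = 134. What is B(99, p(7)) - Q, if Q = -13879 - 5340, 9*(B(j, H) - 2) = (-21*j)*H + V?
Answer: 169762/27 ≈ 6287.5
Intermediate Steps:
V = 67/3 (V = (⅙)*134 = 67/3 ≈ 22.333)
p(d) = d + d² (p(d) = d² + d = d + d²)
B(j, H) = 121/27 - 7*H*j/3 (B(j, H) = 2 + ((-21*j)*H + 67/3)/9 = 2 + (-21*H*j + 67/3)/9 = 2 + (67/3 - 21*H*j)/9 = 2 + (67/27 - 7*H*j/3) = 121/27 - 7*H*j/3)
Q = -19219
B(99, p(7)) - Q = (121/27 - 7/3*7*(1 + 7)*99) - 1*(-19219) = (121/27 - 7/3*7*8*99) + 19219 = (121/27 - 7/3*56*99) + 19219 = (121/27 - 12936) + 19219 = -349151/27 + 19219 = 169762/27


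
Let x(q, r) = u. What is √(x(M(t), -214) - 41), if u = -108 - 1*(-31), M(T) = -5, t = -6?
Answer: I*√118 ≈ 10.863*I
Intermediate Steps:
u = -77 (u = -108 + 31 = -77)
x(q, r) = -77
√(x(M(t), -214) - 41) = √(-77 - 41) = √(-118) = I*√118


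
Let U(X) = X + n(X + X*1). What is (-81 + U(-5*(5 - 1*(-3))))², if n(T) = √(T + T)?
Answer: 14481 - 968*I*√10 ≈ 14481.0 - 3061.1*I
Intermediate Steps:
n(T) = √2*√T (n(T) = √(2*T) = √2*√T)
U(X) = X + 2*√X (U(X) = X + √2*√(X + X*1) = X + √2*√(X + X) = X + √2*√(2*X) = X + √2*(√2*√X) = X + 2*√X)
(-81 + U(-5*(5 - 1*(-3))))² = (-81 + (-5*(5 - 1*(-3)) + 2*√(-5*(5 - 1*(-3)))))² = (-81 + (-5*(5 + 3) + 2*√(-5*(5 + 3))))² = (-81 + (-5*8 + 2*√(-5*8)))² = (-81 + (-40 + 2*√(-40)))² = (-81 + (-40 + 2*(2*I*√10)))² = (-81 + (-40 + 4*I*√10))² = (-121 + 4*I*√10)²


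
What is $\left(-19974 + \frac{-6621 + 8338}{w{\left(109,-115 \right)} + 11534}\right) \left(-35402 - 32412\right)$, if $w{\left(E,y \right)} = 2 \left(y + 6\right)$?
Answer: $\frac{186921903409}{138} \approx 1.3545 \cdot 10^{9}$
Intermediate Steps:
$w{\left(E,y \right)} = 12 + 2 y$ ($w{\left(E,y \right)} = 2 \left(6 + y\right) = 12 + 2 y$)
$\left(-19974 + \frac{-6621 + 8338}{w{\left(109,-115 \right)} + 11534}\right) \left(-35402 - 32412\right) = \left(-19974 + \frac{-6621 + 8338}{\left(12 + 2 \left(-115\right)\right) + 11534}\right) \left(-35402 - 32412\right) = \left(-19974 + \frac{1717}{\left(12 - 230\right) + 11534}\right) \left(-67814\right) = \left(-19974 + \frac{1717}{-218 + 11534}\right) \left(-67814\right) = \left(-19974 + \frac{1717}{11316}\right) \left(-67814\right) = \left(- \frac{226024067}{11316}\right) \left(-67814\right) = \frac{186921903409}{138}$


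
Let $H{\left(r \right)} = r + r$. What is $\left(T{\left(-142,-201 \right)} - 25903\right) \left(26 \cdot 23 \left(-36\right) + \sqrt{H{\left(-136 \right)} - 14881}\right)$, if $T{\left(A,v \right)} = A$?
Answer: $560696760 - 26045 i \sqrt{15153} \approx 5.607 \cdot 10^{8} - 3.2061 \cdot 10^{6} i$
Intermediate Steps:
$H{\left(r \right)} = 2 r$
$\left(T{\left(-142,-201 \right)} - 25903\right) \left(26 \cdot 23 \left(-36\right) + \sqrt{H{\left(-136 \right)} - 14881}\right) = \left(-142 - 25903\right) \left(26 \cdot 23 \left(-36\right) + \sqrt{2 \left(-136\right) - 14881}\right) = - 26045 \left(598 \left(-36\right) + \sqrt{-272 - 14881}\right) = - 26045 \left(-21528 + \sqrt{-15153}\right) = - 26045 \left(-21528 + i \sqrt{15153}\right) = 560696760 - 26045 i \sqrt{15153}$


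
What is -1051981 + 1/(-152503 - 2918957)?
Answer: -3231117562261/3071460 ≈ -1.0520e+6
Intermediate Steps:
-1051981 + 1/(-152503 - 2918957) = -1051981 + 1/(-3071460) = -1051981 - 1/3071460 = -3231117562261/3071460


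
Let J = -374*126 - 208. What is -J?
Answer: 47332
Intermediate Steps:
J = -47332 (J = -47124 - 208 = -47332)
-J = -1*(-47332) = 47332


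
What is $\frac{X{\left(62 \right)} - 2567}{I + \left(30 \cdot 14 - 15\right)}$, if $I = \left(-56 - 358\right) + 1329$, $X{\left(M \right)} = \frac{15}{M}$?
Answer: $- \frac{159139}{81840} \approx -1.9445$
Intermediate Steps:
$I = 915$ ($I = -414 + 1329 = 915$)
$\frac{X{\left(62 \right)} - 2567}{I + \left(30 \cdot 14 - 15\right)} = \frac{\frac{15}{62} - 2567}{915 + \left(30 \cdot 14 - 15\right)} = \frac{15 \cdot \frac{1}{62} - 2567}{915 + \left(420 - 15\right)} = \frac{\frac{15}{62} - 2567}{915 + 405} = - \frac{159139}{62 \cdot 1320} = \left(- \frac{159139}{62}\right) \frac{1}{1320} = - \frac{159139}{81840}$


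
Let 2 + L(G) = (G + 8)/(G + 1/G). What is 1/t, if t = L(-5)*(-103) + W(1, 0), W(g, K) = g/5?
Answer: 130/34531 ≈ 0.0037647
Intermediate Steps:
W(g, K) = g/5 (W(g, K) = g*(1/5) = g/5)
L(G) = -2 + (8 + G)/(G + 1/G) (L(G) = -2 + (G + 8)/(G + 1/G) = -2 + (8 + G)/(G + 1/G))
t = 34531/130 (t = ((-2 - 1*(-5)**2 + 8*(-5))/(1 + (-5)**2))*(-103) + (1/5)*1 = ((-2 - 1*25 - 40)/(1 + 25))*(-103) + 1/5 = ((-2 - 25 - 40)/26)*(-103) + 1/5 = ((1/26)*(-67))*(-103) + 1/5 = -67/26*(-103) + 1/5 = 6901/26 + 1/5 = 34531/130 ≈ 265.62)
1/t = 1/(34531/130) = 130/34531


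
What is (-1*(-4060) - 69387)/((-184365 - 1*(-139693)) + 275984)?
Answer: -65327/231312 ≈ -0.28242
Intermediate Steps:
(-1*(-4060) - 69387)/((-184365 - 1*(-139693)) + 275984) = (4060 - 69387)/((-184365 + 139693) + 275984) = -65327/(-44672 + 275984) = -65327/231312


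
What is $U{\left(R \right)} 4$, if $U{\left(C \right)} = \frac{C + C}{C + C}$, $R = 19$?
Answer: $4$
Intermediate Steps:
$U{\left(C \right)} = 1$ ($U{\left(C \right)} = \frac{2 C}{2 C} = 2 C \frac{1}{2 C} = 1$)
$U{\left(R \right)} 4 = 1 \cdot 4 = 4$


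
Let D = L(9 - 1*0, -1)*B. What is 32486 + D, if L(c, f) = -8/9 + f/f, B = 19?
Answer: 292393/9 ≈ 32488.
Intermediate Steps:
L(c, f) = ⅑ (L(c, f) = -8*⅑ + 1 = -8/9 + 1 = ⅑)
D = 19/9 (D = (⅑)*19 = 19/9 ≈ 2.1111)
32486 + D = 32486 + 19/9 = 292393/9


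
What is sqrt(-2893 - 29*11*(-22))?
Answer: 5*sqrt(165) ≈ 64.226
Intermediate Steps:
sqrt(-2893 - 29*11*(-22)) = sqrt(-2893 - 319*(-22)) = sqrt(-2893 + 7018) = sqrt(4125) = 5*sqrt(165)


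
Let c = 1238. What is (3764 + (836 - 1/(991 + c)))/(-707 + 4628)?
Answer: 10253399/8739909 ≈ 1.1732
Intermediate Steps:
(3764 + (836 - 1/(991 + c)))/(-707 + 4628) = (3764 + (836 - 1/(991 + 1238)))/(-707 + 4628) = (3764 + (836 - 1/2229))/3921 = (3764 + (836 - 1*1/2229))*(1/3921) = (3764 + (836 - 1/2229))*(1/3921) = (3764 + 1863443/2229)*(1/3921) = (10253399/2229)*(1/3921) = 10253399/8739909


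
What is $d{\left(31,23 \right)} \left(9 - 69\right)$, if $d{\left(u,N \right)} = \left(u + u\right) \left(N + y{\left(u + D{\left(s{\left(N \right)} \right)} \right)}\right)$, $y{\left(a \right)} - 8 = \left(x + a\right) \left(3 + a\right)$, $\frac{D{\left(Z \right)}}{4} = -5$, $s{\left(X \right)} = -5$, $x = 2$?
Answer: $-792360$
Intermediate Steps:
$D{\left(Z \right)} = -20$ ($D{\left(Z \right)} = 4 \left(-5\right) = -20$)
$y{\left(a \right)} = 8 + \left(2 + a\right) \left(3 + a\right)$
$d{\left(u,N \right)} = 2 u \left(-86 + N + \left(-20 + u\right)^{2} + 5 u\right)$ ($d{\left(u,N \right)} = \left(u + u\right) \left(N + \left(14 + \left(u - 20\right)^{2} + 5 \left(u - 20\right)\right)\right) = 2 u \left(N + \left(14 + \left(-20 + u\right)^{2} + 5 \left(-20 + u\right)\right)\right) = 2 u \left(N + \left(14 + \left(-20 + u\right)^{2} + \left(-100 + 5 u\right)\right)\right) = 2 u \left(N + \left(-86 + \left(-20 + u\right)^{2} + 5 u\right)\right) = 2 u \left(-86 + N + \left(-20 + u\right)^{2} + 5 u\right)$)
$d{\left(31,23 \right)} \left(9 - 69\right) = 2 \cdot 31 \left(314 + 23 + 31^{2} - 1085\right) \left(9 - 69\right) = 2 \cdot 31 \left(314 + 23 + 961 - 1085\right) \left(9 - 69\right) = 2 \cdot 31 \cdot 213 \left(-60\right) = 13206 \left(-60\right) = -792360$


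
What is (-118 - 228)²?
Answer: 119716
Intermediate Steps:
(-118 - 228)² = (-346)² = 119716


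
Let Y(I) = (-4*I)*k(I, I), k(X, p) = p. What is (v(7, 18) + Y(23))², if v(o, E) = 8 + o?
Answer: 4414201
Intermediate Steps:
Y(I) = -4*I² (Y(I) = (-4*I)*I = -4*I²)
(v(7, 18) + Y(23))² = ((8 + 7) - 4*23²)² = (15 - 4*529)² = (15 - 2116)² = (-2101)² = 4414201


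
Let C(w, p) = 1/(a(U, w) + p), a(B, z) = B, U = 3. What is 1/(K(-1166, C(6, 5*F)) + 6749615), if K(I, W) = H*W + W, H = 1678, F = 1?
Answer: 8/53998599 ≈ 1.4815e-7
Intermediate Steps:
C(w, p) = 1/(3 + p)
K(I, W) = 1679*W (K(I, W) = 1678*W + W = 1679*W)
1/(K(-1166, C(6, 5*F)) + 6749615) = 1/(1679/(3 + 5*1) + 6749615) = 1/(1679/(3 + 5) + 6749615) = 1/(1679/8 + 6749615) = 1/(53998599/8) = 8/53998599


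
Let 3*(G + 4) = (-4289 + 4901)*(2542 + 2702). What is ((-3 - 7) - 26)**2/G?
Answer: 324/267443 ≈ 0.0012115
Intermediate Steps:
G = 1069772 (G = -4 + ((-4289 + 4901)*(2542 + 2702))/3 = -4 + (612*5244)/3 = -4 + (1/3)*3209328 = -4 + 1069776 = 1069772)
((-3 - 7) - 26)**2/G = ((-3 - 7) - 26)**2/1069772 = (-10 - 26)**2*(1/1069772) = (-36)**2*(1/1069772) = 1296*(1/1069772) = 324/267443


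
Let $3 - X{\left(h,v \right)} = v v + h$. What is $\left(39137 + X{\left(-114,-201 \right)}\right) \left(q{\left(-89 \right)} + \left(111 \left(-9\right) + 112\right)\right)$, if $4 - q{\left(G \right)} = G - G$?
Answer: $1012801$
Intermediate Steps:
$X{\left(h,v \right)} = 3 - h - v^{2}$ ($X{\left(h,v \right)} = 3 - \left(v v + h\right) = 3 - \left(v^{2} + h\right) = 3 - \left(h + v^{2}\right) = 3 - h - v^{2}$)
$q{\left(G \right)} = 4$ ($q{\left(G \right)} = 4 - \left(G - G\right) = 4 - 0 = 4 + 0 = 4$)
$\left(39137 + X{\left(-114,-201 \right)}\right) \left(q{\left(-89 \right)} + \left(111 \left(-9\right) + 112\right)\right) = \left(39137 - 40284\right) \left(4 + \left(111 \left(-9\right) + 112\right)\right) = \left(39137 + \left(3 + 114 - 40401\right)\right) \left(4 + \left(-999 + 112\right)\right) = \left(39137 + \left(3 + 114 - 40401\right)\right) \left(4 - 887\right) = \left(39137 - 40284\right) \left(-883\right) = \left(-1147\right) \left(-883\right) = 1012801$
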